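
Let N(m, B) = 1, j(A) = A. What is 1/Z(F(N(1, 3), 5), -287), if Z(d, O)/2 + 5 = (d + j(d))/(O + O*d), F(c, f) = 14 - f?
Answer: -1435/14368 ≈ -0.099875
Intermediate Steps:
Z(d, O) = -10 + 4*d/(O + O*d) (Z(d, O) = -10 + 2*((d + d)/(O + O*d)) = -10 + 2*((2*d)/(O + O*d)) = -10 + 2*(2*d/(O + O*d)) = -10 + 4*d/(O + O*d))
1/Z(F(N(1, 3), 5), -287) = 1/(2*(-5*(-287) + 2*(14 - 1*5) - 5*(-287)*(14 - 1*5))/(-287*(1 + (14 - 1*5)))) = 1/(2*(-1/287)*(1435 + 2*(14 - 5) - 5*(-287)*(14 - 5))/(1 + (14 - 5))) = 1/(2*(-1/287)*(1435 + 2*9 - 5*(-287)*9)/(1 + 9)) = 1/(2*(-1/287)*(1435 + 18 + 12915)/10) = 1/(2*(-1/287)*(⅒)*14368) = 1/(-14368/1435) = -1435/14368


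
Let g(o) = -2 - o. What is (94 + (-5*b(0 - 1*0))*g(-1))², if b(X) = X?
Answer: 8836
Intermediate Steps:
(94 + (-5*b(0 - 1*0))*g(-1))² = (94 + (-5*(0 - 1*0))*(-2 - 1*(-1)))² = (94 + (-5*(0 + 0))*(-2 + 1))² = (94 - 5*0*(-1))² = (94 + 0*(-1))² = (94 + 0)² = 94² = 8836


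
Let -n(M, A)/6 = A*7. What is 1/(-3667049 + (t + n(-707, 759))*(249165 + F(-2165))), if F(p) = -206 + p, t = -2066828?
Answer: -1/517951715613 ≈ -1.9307e-12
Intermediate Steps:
n(M, A) = -42*A (n(M, A) = -6*A*7 = -42*A)
1/(-3667049 + (t + n(-707, 759))*(249165 + F(-2165))) = 1/(-3667049 + (-2066828 - 42*759)*(249165 + (-206 - 2165))) = 1/(-3667049 + (-2066828 - 31878)*(249165 - 2371)) = 1/(-3667049 - 2098706*246794) = 1/(-3667049 - 517948048564) = 1/(-517951715613) = -1/517951715613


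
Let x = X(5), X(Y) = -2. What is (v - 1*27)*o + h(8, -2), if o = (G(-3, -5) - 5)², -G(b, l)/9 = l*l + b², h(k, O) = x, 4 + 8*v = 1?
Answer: -21181915/8 ≈ -2.6477e+6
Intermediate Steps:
v = -3/8 (v = -½ + (⅛)*1 = -½ + ⅛ = -3/8 ≈ -0.37500)
x = -2
h(k, O) = -2
G(b, l) = -9*b² - 9*l² (G(b, l) = -9*(l*l + b²) = -9*(l² + b²) = -9*(b² + l²) = -9*b² - 9*l²)
o = 96721 (o = ((-9*(-3)² - 9*(-5)²) - 5)² = ((-9*9 - 9*25) - 5)² = ((-81 - 225) - 5)² = (-306 - 5)² = (-311)² = 96721)
(v - 1*27)*o + h(8, -2) = (-3/8 - 1*27)*96721 - 2 = (-3/8 - 27)*96721 - 2 = -219/8*96721 - 2 = -21181899/8 - 2 = -21181915/8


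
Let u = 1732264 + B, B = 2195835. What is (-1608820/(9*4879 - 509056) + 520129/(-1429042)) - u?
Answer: -522210293665588235/132942348218 ≈ -3.9281e+6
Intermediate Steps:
u = 3928099 (u = 1732264 + 2195835 = 3928099)
(-1608820/(9*4879 - 509056) + 520129/(-1429042)) - u = (-1608820/(9*4879 - 509056) + 520129/(-1429042)) - 1*3928099 = (-1608820/(43911 - 509056) + 520129*(-1/1429042)) - 3928099 = (-1608820/(-465145) - 520129/1429042) - 3928099 = (-1608820*(-1/465145) - 520129/1429042) - 3928099 = (321764/93029 - 520129/1429042) - 3928099 = 411427189347/132942348218 - 3928099 = -522210293665588235/132942348218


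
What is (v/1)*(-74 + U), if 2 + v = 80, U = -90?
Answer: -12792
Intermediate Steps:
v = 78 (v = -2 + 80 = 78)
(v/1)*(-74 + U) = (78/1)*(-74 - 90) = (78*1)*(-164) = 78*(-164) = -12792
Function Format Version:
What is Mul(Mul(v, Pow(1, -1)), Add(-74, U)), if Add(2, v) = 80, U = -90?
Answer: -12792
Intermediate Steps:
v = 78 (v = Add(-2, 80) = 78)
Mul(Mul(v, Pow(1, -1)), Add(-74, U)) = Mul(Mul(78, Pow(1, -1)), Add(-74, -90)) = Mul(Mul(78, 1), -164) = Mul(78, -164) = -12792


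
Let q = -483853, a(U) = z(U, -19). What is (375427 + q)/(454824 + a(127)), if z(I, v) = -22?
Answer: -54213/227401 ≈ -0.23840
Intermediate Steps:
a(U) = -22
(375427 + q)/(454824 + a(127)) = (375427 - 483853)/(454824 - 22) = -108426/454802 = -108426*1/454802 = -54213/227401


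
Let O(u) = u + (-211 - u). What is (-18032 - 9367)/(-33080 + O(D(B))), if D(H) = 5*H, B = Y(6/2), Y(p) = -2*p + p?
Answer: 9133/11097 ≈ 0.82302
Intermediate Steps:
Y(p) = -p
B = -3 (B = -6/2 = -1*3 = -3)
O(u) = -211
(-18032 - 9367)/(-33080 + O(D(B))) = (-18032 - 9367)/(-33080 - 211) = -27399/(-33291) = -27399*(-1/33291) = 9133/11097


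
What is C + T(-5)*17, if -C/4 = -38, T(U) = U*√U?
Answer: 152 - 85*I*√5 ≈ 152.0 - 190.07*I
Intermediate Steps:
T(U) = U^(3/2)
C = 152 (C = -4*(-38) = 152)
C + T(-5)*17 = 152 + (-5)^(3/2)*17 = 152 - 5*I*√5*17 = 152 - 85*I*√5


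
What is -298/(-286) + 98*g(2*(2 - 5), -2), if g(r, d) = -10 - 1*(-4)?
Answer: -83935/143 ≈ -586.96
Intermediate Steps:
g(r, d) = -6 (g(r, d) = -10 + 4 = -6)
-298/(-286) + 98*g(2*(2 - 5), -2) = -298/(-286) + 98*(-6) = -298*(-1/286) - 588 = 149/143 - 588 = -83935/143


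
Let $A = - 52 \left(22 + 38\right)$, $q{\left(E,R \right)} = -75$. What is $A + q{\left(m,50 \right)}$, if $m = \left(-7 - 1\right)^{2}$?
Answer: $-3195$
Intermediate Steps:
$m = 64$ ($m = \left(-8\right)^{2} = 64$)
$A = -3120$ ($A = \left(-52\right) 60 = -3120$)
$A + q{\left(m,50 \right)} = -3120 - 75 = -3195$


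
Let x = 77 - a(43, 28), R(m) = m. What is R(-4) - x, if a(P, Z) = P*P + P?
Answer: 1811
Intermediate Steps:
a(P, Z) = P + P**2 (a(P, Z) = P**2 + P = P + P**2)
x = -1815 (x = 77 - 43*(1 + 43) = 77 - 43*44 = 77 - 1*1892 = 77 - 1892 = -1815)
R(-4) - x = -4 - 1*(-1815) = -4 + 1815 = 1811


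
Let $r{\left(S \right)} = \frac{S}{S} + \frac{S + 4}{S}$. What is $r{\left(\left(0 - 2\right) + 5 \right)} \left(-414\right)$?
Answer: $-1380$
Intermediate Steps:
$r{\left(S \right)} = 1 + \frac{4 + S}{S}$
$r{\left(\left(0 - 2\right) + 5 \right)} \left(-414\right) = \left(2 + \frac{4}{\left(0 - 2\right) + 5}\right) \left(-414\right) = \left(2 + \frac{4}{-2 + 5}\right) \left(-414\right) = \left(2 + \frac{4}{3}\right) \left(-414\right) = \frac{10}{3} \left(-414\right) = -1380$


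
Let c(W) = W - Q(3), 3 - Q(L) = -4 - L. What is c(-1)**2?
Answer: 121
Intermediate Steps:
Q(L) = 7 + L (Q(L) = 3 - (-4 - L) = 3 + (4 + L) = 7 + L)
c(W) = -10 + W (c(W) = W - (7 + 3) = W - 1*10 = W - 10 = -10 + W)
c(-1)**2 = (-10 - 1)**2 = (-11)**2 = 121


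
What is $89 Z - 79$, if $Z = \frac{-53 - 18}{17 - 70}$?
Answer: $\frac{2132}{53} \approx 40.226$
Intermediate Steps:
$Z = \frac{71}{53}$ ($Z = - \frac{71}{-53} = \left(-71\right) \left(- \frac{1}{53}\right) = \frac{71}{53} \approx 1.3396$)
$89 Z - 79 = 89 \cdot \frac{71}{53} - 79 = \frac{6319}{53} - 79 = \frac{2132}{53}$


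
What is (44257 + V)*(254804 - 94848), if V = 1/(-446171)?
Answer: 3158521559002376/446171 ≈ 7.0792e+9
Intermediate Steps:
V = -1/446171 ≈ -2.2413e-6
(44257 + V)*(254804 - 94848) = (44257 - 1/446171)*(254804 - 94848) = (19746189946/446171)*159956 = 3158521559002376/446171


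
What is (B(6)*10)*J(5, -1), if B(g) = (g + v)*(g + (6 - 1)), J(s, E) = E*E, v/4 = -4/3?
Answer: 220/3 ≈ 73.333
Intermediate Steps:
v = -16/3 (v = 4*(-4/3) = -16/3 ≈ -5.3333)
J(s, E) = E**2
B(g) = (5 + g)*(-16/3 + g) (B(g) = (g - 16/3)*(g + (6 - 1)) = (-16/3 + g)*(g + 5) = (-16/3 + g)*(5 + g) = (5 + g)*(-16/3 + g))
(B(6)*10)*J(5, -1) = ((-80/3 + 6**2 - 1/3*6)*10)*(-1)**2 = ((-80/3 + 36 - 2)*10)*1 = ((22/3)*10)*1 = (220/3)*1 = 220/3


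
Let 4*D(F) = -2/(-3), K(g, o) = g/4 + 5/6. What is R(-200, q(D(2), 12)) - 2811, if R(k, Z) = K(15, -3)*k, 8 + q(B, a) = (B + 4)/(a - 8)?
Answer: -11183/3 ≈ -3727.7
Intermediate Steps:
K(g, o) = 5/6 + g/4 (K(g, o) = g*(1/4) + 5*(1/6) = g/4 + 5/6 = 5/6 + g/4)
D(F) = 1/6 (D(F) = (-2/(-3))/4 = (-2*(-1/3))/4 = (1/4)*(2/3) = 1/6)
q(B, a) = -8 + (4 + B)/(-8 + a) (q(B, a) = -8 + (B + 4)/(a - 8) = -8 + (4 + B)/(-8 + a))
R(k, Z) = 55*k/12 (R(k, Z) = (5/6 + (1/4)*15)*k = (5/6 + 15/4)*k = 55*k/12)
R(-200, q(D(2), 12)) - 2811 = (55/12)*(-200) - 2811 = -2750/3 - 2811 = -11183/3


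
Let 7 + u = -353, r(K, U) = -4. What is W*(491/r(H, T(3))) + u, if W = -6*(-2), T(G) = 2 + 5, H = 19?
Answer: -1833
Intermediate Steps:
T(G) = 7
u = -360 (u = -7 - 353 = -360)
W = 12
W*(491/r(H, T(3))) + u = 12*(491/(-4)) - 360 = 12*(491*(-¼)) - 360 = 12*(-491/4) - 360 = -1473 - 360 = -1833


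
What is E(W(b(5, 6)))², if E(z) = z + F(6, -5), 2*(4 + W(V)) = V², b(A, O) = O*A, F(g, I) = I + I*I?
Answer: 217156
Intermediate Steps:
F(g, I) = I + I²
b(A, O) = A*O
W(V) = -4 + V²/2
E(z) = 20 + z (E(z) = z - 5*(1 - 5) = z - 5*(-4) = z + 20 = 20 + z)
E(W(b(5, 6)))² = (20 + (-4 + (5*6)²/2))² = (20 + (-4 + (½)*30²))² = (20 + (-4 + (½)*900))² = (20 + (-4 + 450))² = (20 + 446)² = 466² = 217156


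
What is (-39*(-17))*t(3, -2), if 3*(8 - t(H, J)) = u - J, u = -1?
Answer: 5083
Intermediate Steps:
t(H, J) = 25/3 + J/3 (t(H, J) = 8 - (-1 - J)/3 = 8 + (⅓ + J/3) = 25/3 + J/3)
(-39*(-17))*t(3, -2) = (-39*(-17))*(25/3 + (⅓)*(-2)) = 663*(25/3 - ⅔) = 663*(23/3) = 5083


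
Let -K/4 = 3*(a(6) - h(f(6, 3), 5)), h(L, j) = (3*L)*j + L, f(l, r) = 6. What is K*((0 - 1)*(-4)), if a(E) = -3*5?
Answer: 5328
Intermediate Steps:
a(E) = -15
h(L, j) = L + 3*L*j (h(L, j) = 3*L*j + L = L + 3*L*j)
K = 1332 (K = -12*(-15 - 6*(1 + 3*5)) = -12*(-15 - 6*(1 + 15)) = -12*(-15 - 6*16) = -12*(-15 - 1*96) = -12*(-15 - 96) = -12*(-111) = -4*(-333) = 1332)
K*((0 - 1)*(-4)) = 1332*((0 - 1)*(-4)) = 1332*(-1*(-4)) = 1332*4 = 5328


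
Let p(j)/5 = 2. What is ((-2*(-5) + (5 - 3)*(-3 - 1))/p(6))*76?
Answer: 76/5 ≈ 15.200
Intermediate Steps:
p(j) = 10 (p(j) = 5*2 = 10)
((-2*(-5) + (5 - 3)*(-3 - 1))/p(6))*76 = ((-2*(-5) + (5 - 3)*(-3 - 1))/10)*76 = ((10 + 2*(-4))*(1/10))*76 = ((10 - 8)*(1/10))*76 = (2*(1/10))*76 = (1/5)*76 = 76/5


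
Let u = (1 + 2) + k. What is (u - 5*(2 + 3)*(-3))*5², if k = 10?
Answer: 2200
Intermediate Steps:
u = 13 (u = (1 + 2) + 10 = 3 + 10 = 13)
(u - 5*(2 + 3)*(-3))*5² = (13 - 5*(2 + 3)*(-3))*5² = (13 - 5*5*(-3))*25 = (13 - 5*(-15))*25 = (13 - 1*(-75))*25 = (13 + 75)*25 = 88*25 = 2200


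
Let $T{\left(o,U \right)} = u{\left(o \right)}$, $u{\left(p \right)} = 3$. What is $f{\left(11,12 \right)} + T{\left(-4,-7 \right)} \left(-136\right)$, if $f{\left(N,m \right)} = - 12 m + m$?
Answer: $-540$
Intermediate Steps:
$f{\left(N,m \right)} = - 11 m$
$T{\left(o,U \right)} = 3$
$f{\left(11,12 \right)} + T{\left(-4,-7 \right)} \left(-136\right) = \left(-11\right) 12 + 3 \left(-136\right) = -132 - 408 = -540$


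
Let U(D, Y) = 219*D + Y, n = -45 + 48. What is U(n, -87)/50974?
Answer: 285/25487 ≈ 0.011182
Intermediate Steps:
n = 3
U(D, Y) = Y + 219*D
U(n, -87)/50974 = (-87 + 219*3)/50974 = (-87 + 657)*(1/50974) = 570*(1/50974) = 285/25487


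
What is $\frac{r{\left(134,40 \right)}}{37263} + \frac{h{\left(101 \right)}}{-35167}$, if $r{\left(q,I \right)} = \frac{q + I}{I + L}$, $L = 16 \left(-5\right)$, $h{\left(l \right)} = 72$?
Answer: $- \frac{18906083}{8736186140} \approx -0.0021641$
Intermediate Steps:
$L = -80$
$r{\left(q,I \right)} = \frac{I + q}{-80 + I}$ ($r{\left(q,I \right)} = \frac{q + I}{I - 80} = \frac{I + q}{-80 + I}$)
$\frac{r{\left(134,40 \right)}}{37263} + \frac{h{\left(101 \right)}}{-35167} = \frac{\frac{1}{-80 + 40} \left(40 + 134\right)}{37263} + \frac{72}{-35167} = \frac{1}{-40} \cdot 174 \cdot \frac{1}{37263} + 72 \left(- \frac{1}{35167}\right) = \left(- \frac{1}{40}\right) 174 \cdot \frac{1}{37263} - \frac{72}{35167} = \left(- \frac{87}{20}\right) \frac{1}{37263} - \frac{72}{35167} = - \frac{29}{248420} - \frac{72}{35167} = - \frac{18906083}{8736186140}$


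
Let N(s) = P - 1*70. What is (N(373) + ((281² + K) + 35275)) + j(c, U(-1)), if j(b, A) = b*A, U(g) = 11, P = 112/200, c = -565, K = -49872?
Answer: 1451989/25 ≈ 58080.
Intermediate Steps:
P = 14/25 (P = 112*(1/200) = 14/25 ≈ 0.56000)
N(s) = -1736/25 (N(s) = 14/25 - 1*70 = 14/25 - 70 = -1736/25)
j(b, A) = A*b
(N(373) + ((281² + K) + 35275)) + j(c, U(-1)) = (-1736/25 + ((281² - 49872) + 35275)) + 11*(-565) = (-1736/25 + ((78961 - 49872) + 35275)) - 6215 = (-1736/25 + (29089 + 35275)) - 6215 = (-1736/25 + 64364) - 6215 = 1607364/25 - 6215 = 1451989/25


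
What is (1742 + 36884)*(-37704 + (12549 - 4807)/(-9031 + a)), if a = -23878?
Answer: -47927475996428/32909 ≈ -1.4564e+9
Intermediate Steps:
(1742 + 36884)*(-37704 + (12549 - 4807)/(-9031 + a)) = (1742 + 36884)*(-37704 + (12549 - 4807)/(-9031 - 23878)) = 38626*(-37704 + 7742/(-32909)) = 38626*(-37704 + 7742*(-1/32909)) = 38626*(-37704 - 7742/32909) = 38626*(-1240808678/32909) = -47927475996428/32909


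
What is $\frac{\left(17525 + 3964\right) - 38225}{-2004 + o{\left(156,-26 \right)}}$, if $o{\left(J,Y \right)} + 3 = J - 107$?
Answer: $\frac{8368}{979} \approx 8.5475$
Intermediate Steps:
$o{\left(J,Y \right)} = -110 + J$ ($o{\left(J,Y \right)} = -3 + \left(J - 107\right) = -3 + \left(-107 + J\right) = -110 + J$)
$\frac{\left(17525 + 3964\right) - 38225}{-2004 + o{\left(156,-26 \right)}} = \frac{\left(17525 + 3964\right) - 38225}{-2004 + \left(-110 + 156\right)} = \frac{21489 - 38225}{-2004 + 46} = - \frac{16736}{-1958} = \left(-16736\right) \left(- \frac{1}{1958}\right) = \frac{8368}{979}$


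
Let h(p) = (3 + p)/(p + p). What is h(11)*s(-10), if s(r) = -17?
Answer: -119/11 ≈ -10.818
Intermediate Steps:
h(p) = (3 + p)/(2*p) (h(p) = (3 + p)/((2*p)) = (3 + p)*(1/(2*p)) = (3 + p)/(2*p))
h(11)*s(-10) = ((½)*(3 + 11)/11)*(-17) = ((½)*(1/11)*14)*(-17) = (7/11)*(-17) = -119/11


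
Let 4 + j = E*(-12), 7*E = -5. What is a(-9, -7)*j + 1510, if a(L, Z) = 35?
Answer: 1670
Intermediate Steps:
E = -5/7 (E = (⅐)*(-5) = -5/7 ≈ -0.71429)
j = 32/7 (j = -4 - 5/7*(-12) = -4 + 60/7 = 32/7 ≈ 4.5714)
a(-9, -7)*j + 1510 = 35*(32/7) + 1510 = 160 + 1510 = 1670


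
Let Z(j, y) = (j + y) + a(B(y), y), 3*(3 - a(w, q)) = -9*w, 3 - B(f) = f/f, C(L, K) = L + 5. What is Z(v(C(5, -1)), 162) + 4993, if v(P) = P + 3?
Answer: 5177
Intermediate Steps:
C(L, K) = 5 + L
B(f) = 2 (B(f) = 3 - f/f = 3 - 1*1 = 3 - 1 = 2)
a(w, q) = 3 + 3*w (a(w, q) = 3 - (-3)*w = 3 + 3*w)
v(P) = 3 + P
Z(j, y) = 9 + j + y (Z(j, y) = (j + y) + (3 + 3*2) = (j + y) + (3 + 6) = (j + y) + 9 = 9 + j + y)
Z(v(C(5, -1)), 162) + 4993 = (9 + (3 + (5 + 5)) + 162) + 4993 = (9 + (3 + 10) + 162) + 4993 = (9 + 13 + 162) + 4993 = 184 + 4993 = 5177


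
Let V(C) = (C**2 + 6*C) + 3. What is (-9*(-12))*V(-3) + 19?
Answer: -629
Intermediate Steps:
V(C) = 3 + C**2 + 6*C
(-9*(-12))*V(-3) + 19 = (-9*(-12))*(3 + (-3)**2 + 6*(-3)) + 19 = 108*(3 + 9 - 18) + 19 = 108*(-6) + 19 = -648 + 19 = -629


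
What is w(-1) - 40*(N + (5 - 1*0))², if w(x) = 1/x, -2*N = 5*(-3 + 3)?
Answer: -1001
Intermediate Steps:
N = 0 (N = -5*(-3 + 3)/2 = -5*0/2 = -½*0 = 0)
w(-1) - 40*(N + (5 - 1*0))² = 1/(-1) - 40*(0 + (5 - 1*0))² = -1 - 40*(0 + (5 + 0))² = -1 - 40*(0 + 5)² = -1 - 40*5² = -1 - 40*25 = -1 - 1000 = -1001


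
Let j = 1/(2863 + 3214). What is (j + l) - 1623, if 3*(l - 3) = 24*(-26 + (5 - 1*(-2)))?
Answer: -10768443/6077 ≈ -1772.0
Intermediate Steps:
j = 1/6077 ≈ 0.00016455
l = -149 (l = 3 + (24*(-26 + (5 - 1*(-2))))/3 = 3 + (24*(-26 + (5 + 2)))/3 = 3 + (24*(-26 + 7))/3 = 3 + (24*(-19))/3 = 3 + (1/3)*(-456) = 3 - 152 = -149)
(j + l) - 1623 = (1/6077 - 149) - 1623 = -905472/6077 - 1623 = -10768443/6077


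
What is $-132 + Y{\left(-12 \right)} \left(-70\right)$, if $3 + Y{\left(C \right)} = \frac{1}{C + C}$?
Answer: $\frac{971}{12} \approx 80.917$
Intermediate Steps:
$Y{\left(C \right)} = -3 + \frac{1}{2 C}$ ($Y{\left(C \right)} = -3 + \frac{1}{C + C} = -3 + \frac{1}{2 C}$)
$-132 + Y{\left(-12 \right)} \left(-70\right) = -132 + \left(-3 + \frac{1}{2 \left(-12\right)}\right) \left(-70\right) = -132 + \left(-3 + \frac{1}{2} \left(- \frac{1}{12}\right)\right) \left(-70\right) = -132 + \left(-3 - \frac{1}{24}\right) \left(-70\right) = -132 - - \frac{2555}{12} = -132 + \frac{2555}{12} = \frac{971}{12}$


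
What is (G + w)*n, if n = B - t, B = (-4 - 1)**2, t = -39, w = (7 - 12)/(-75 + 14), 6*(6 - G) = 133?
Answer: -188384/183 ≈ -1029.4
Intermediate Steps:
G = -97/6 (G = 6 - 1/6*133 = 6 - 133/6 = -97/6 ≈ -16.167)
w = 5/61 (w = -5/(-61) = -5*(-1/61) = 5/61 ≈ 0.081967)
B = 25 (B = (-5)**2 = 25)
n = 64 (n = 25 - 1*(-39) = 25 + 39 = 64)
(G + w)*n = (-97/6 + 5/61)*64 = -5887/366*64 = -188384/183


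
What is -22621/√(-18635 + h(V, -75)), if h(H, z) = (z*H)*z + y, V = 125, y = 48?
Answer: -22621*√684538/684538 ≈ -27.341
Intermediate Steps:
h(H, z) = 48 + H*z² (h(H, z) = (z*H)*z + 48 = (H*z)*z + 48 = H*z² + 48 = 48 + H*z²)
-22621/√(-18635 + h(V, -75)) = -22621/√(-18635 + (48 + 125*(-75)²)) = -22621/√(-18635 + (48 + 125*5625)) = -22621/√(-18635 + (48 + 703125)) = -22621/√(-18635 + 703173) = -22621*√684538/684538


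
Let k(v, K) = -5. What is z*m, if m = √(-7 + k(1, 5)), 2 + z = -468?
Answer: -940*I*√3 ≈ -1628.1*I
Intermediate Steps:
z = -470 (z = -2 - 468 = -470)
m = 2*I*√3 (m = √(-7 - 5) = √(-12) = 2*I*√3 ≈ 3.4641*I)
z*m = -940*I*√3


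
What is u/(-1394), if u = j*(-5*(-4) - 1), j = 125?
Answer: -2375/1394 ≈ -1.7037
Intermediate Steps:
u = 2375 (u = 125*(-5*(-4) - 1) = 125*(20 - 1) = 125*19 = 2375)
u/(-1394) = 2375/(-1394) = 2375*(-1/1394) = -2375/1394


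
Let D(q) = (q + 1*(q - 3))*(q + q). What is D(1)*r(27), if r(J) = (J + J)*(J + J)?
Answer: -5832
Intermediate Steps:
r(J) = 4*J**2 (r(J) = (2*J)*(2*J) = 4*J**2)
D(q) = 2*q*(-3 + 2*q) (D(q) = (q + 1*(-3 + q))*(2*q) = (q + (-3 + q))*(2*q) = (-3 + 2*q)*(2*q) = 2*q*(-3 + 2*q))
D(1)*r(27) = (2*1*(-3 + 2*1))*(4*27**2) = (2*1*(-3 + 2))*(4*729) = (2*1*(-1))*2916 = -2*2916 = -5832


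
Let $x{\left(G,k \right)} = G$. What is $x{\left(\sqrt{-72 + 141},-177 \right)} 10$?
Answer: $10 \sqrt{69} \approx 83.066$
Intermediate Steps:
$x{\left(\sqrt{-72 + 141},-177 \right)} 10 = \sqrt{-72 + 141} \cdot 10 = \sqrt{69} \cdot 10 = 10 \sqrt{69}$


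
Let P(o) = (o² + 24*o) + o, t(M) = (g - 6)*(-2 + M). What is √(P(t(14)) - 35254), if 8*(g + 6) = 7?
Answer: I*√83077/2 ≈ 144.12*I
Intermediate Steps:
g = -41/8 (g = -6 + (⅛)*7 = -6 + 7/8 = -41/8 ≈ -5.1250)
t(M) = 89/4 - 89*M/8 (t(M) = (-41/8 - 6)*(-2 + M) = -89*(-2 + M)/8 = 89/4 - 89*M/8)
P(o) = o² + 25*o
√(P(t(14)) - 35254) = √((89/4 - 89/8*14)*(25 + (89/4 - 89/8*14)) - 35254) = √((89/4 - 623/4)*(25 + (89/4 - 623/4)) - 35254) = √(-267*(25 - 267/2)/2 - 35254) = √(-267/2*(-217/2) - 35254) = √(57939/4 - 35254) = √(-83077/4) = I*√83077/2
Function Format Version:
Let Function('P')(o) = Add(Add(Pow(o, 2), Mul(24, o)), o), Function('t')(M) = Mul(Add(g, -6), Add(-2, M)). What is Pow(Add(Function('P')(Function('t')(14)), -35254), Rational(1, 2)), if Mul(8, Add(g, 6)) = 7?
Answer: Mul(Rational(1, 2), I, Pow(83077, Rational(1, 2))) ≈ Mul(144.12, I)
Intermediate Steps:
g = Rational(-41, 8) (g = Add(-6, Mul(Rational(1, 8), 7)) = Add(-6, Rational(7, 8)) = Rational(-41, 8) ≈ -5.1250)
Function('t')(M) = Add(Rational(89, 4), Mul(Rational(-89, 8), M)) (Function('t')(M) = Mul(Add(Rational(-41, 8), -6), Add(-2, M)) = Mul(Rational(-89, 8), Add(-2, M)) = Add(Rational(89, 4), Mul(Rational(-89, 8), M)))
Function('P')(o) = Add(Pow(o, 2), Mul(25, o))
Pow(Add(Function('P')(Function('t')(14)), -35254), Rational(1, 2)) = Pow(Add(Mul(Add(Rational(89, 4), Mul(Rational(-89, 8), 14)), Add(25, Add(Rational(89, 4), Mul(Rational(-89, 8), 14)))), -35254), Rational(1, 2)) = Pow(Add(Mul(Add(Rational(89, 4), Rational(-623, 4)), Add(25, Add(Rational(89, 4), Rational(-623, 4)))), -35254), Rational(1, 2)) = Pow(Add(Mul(Rational(-267, 2), Add(25, Rational(-267, 2))), -35254), Rational(1, 2)) = Pow(Add(Mul(Rational(-267, 2), Rational(-217, 2)), -35254), Rational(1, 2)) = Pow(Add(Rational(57939, 4), -35254), Rational(1, 2)) = Pow(Rational(-83077, 4), Rational(1, 2)) = Mul(Rational(1, 2), I, Pow(83077, Rational(1, 2)))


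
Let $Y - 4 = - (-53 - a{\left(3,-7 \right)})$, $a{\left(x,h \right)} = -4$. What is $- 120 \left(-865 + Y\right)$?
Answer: $97440$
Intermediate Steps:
$Y = 53$ ($Y = 4 - \left(-53 - -4\right) = 4 - \left(-53 + 4\right) = 4 - -49 = 4 + 49 = 53$)
$- 120 \left(-865 + Y\right) = - 120 \left(-865 + 53\right) = \left(-120\right) \left(-812\right) = 97440$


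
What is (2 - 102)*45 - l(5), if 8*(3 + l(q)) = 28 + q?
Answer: -36009/8 ≈ -4501.1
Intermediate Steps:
l(q) = ½ + q/8 (l(q) = -3 + (28 + q)/8 = -3 + (7/2 + q/8) = ½ + q/8)
(2 - 102)*45 - l(5) = (2 - 102)*45 - (½ + (⅛)*5) = -100*45 - (½ + 5/8) = -4500 - 1*9/8 = -4500 - 9/8 = -36009/8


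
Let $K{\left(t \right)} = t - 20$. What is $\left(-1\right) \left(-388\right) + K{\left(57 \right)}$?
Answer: $425$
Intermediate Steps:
$K{\left(t \right)} = -20 + t$ ($K{\left(t \right)} = t - 20 = -20 + t$)
$\left(-1\right) \left(-388\right) + K{\left(57 \right)} = \left(-1\right) \left(-388\right) + \left(-20 + 57\right) = 388 + 37 = 425$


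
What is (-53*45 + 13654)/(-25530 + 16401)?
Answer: -11269/9129 ≈ -1.2344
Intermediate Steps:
(-53*45 + 13654)/(-25530 + 16401) = (-2385 + 13654)/(-9129) = 11269*(-1/9129) = -11269/9129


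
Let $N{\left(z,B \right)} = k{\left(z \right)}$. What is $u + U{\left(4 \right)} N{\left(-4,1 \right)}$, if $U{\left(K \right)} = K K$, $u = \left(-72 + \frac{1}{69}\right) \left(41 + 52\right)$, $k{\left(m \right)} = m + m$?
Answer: $- \frac{156921}{23} \approx -6822.6$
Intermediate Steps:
$k{\left(m \right)} = 2 m$
$N{\left(z,B \right)} = 2 z$
$u = - \frac{153977}{23}$ ($u = \left(-72 + \frac{1}{69}\right) 93 = \left(- \frac{4967}{69}\right) 93 = - \frac{153977}{23} \approx -6694.6$)
$U{\left(K \right)} = K^{2}$
$u + U{\left(4 \right)} N{\left(-4,1 \right)} = - \frac{153977}{23} + 4^{2} \cdot 2 \left(-4\right) = - \frac{153977}{23} + 16 \left(-8\right) = - \frac{153977}{23} - 128 = - \frac{156921}{23}$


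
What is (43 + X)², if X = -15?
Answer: 784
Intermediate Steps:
(43 + X)² = (43 - 15)² = 28² = 784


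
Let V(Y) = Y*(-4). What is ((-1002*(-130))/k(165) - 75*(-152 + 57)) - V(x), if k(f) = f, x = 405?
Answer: 104879/11 ≈ 9534.5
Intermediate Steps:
V(Y) = -4*Y
((-1002*(-130))/k(165) - 75*(-152 + 57)) - V(x) = (-1002*(-130)/165 - 75*(-152 + 57)) - (-4)*405 = (130260*(1/165) - 75*(-95)) - 1*(-1620) = (8684/11 + 7125) + 1620 = 87059/11 + 1620 = 104879/11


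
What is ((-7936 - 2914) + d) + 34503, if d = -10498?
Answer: 13155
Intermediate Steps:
((-7936 - 2914) + d) + 34503 = ((-7936 - 2914) - 10498) + 34503 = (-10850 - 10498) + 34503 = -21348 + 34503 = 13155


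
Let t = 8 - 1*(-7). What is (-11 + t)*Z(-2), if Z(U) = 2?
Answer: 8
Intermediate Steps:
t = 15 (t = 8 + 7 = 15)
(-11 + t)*Z(-2) = (-11 + 15)*2 = 4*2 = 8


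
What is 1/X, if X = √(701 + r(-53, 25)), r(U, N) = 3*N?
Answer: √194/388 ≈ 0.035898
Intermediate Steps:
X = 2*√194 (X = √(701 + 3*25) = √(701 + 75) = √776 = 2*√194 ≈ 27.857)
1/X = 1/(2*√194) = √194/388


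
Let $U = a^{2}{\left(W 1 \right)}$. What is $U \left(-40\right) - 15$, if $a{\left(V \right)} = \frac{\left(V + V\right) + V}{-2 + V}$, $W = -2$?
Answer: $-105$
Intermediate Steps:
$a{\left(V \right)} = \frac{3 V}{-2 + V}$ ($a{\left(V \right)} = \frac{2 V + V}{-2 + V} = \frac{3 V}{-2 + V}$)
$U = \frac{9}{4}$ ($U = \left(\frac{3 \left(\left(-2\right) 1\right)}{-2 - 2}\right)^{2} = \left(3 \left(-2\right) \frac{1}{-2 - 2}\right)^{2} = \left(3 \left(-2\right) \frac{1}{-4}\right)^{2} = \left(3 \left(-2\right) \left(- \frac{1}{4}\right)\right)^{2} = \left(\frac{3}{2}\right)^{2} = \frac{9}{4} \approx 2.25$)
$U \left(-40\right) - 15 = \frac{9}{4} \left(-40\right) - 15 = -90 - 15 = -105$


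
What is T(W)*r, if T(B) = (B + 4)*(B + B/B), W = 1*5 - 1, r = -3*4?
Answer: -480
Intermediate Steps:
r = -12
W = 4 (W = 5 - 1 = 4)
T(B) = (1 + B)*(4 + B) (T(B) = (4 + B)*(B + 1) = (4 + B)*(1 + B) = (1 + B)*(4 + B))
T(W)*r = (4 + 4² + 5*4)*(-12) = (4 + 16 + 20)*(-12) = 40*(-12) = -480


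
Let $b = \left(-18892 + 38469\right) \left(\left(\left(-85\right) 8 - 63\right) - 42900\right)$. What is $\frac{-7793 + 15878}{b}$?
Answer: $- \frac{8085}{854399011} \approx -9.4628 \cdot 10^{-6}$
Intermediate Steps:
$b = -854399011$ ($b = 19577 \left(\left(-680 - 63\right) - 42900\right) = 19577 \left(-743 - 42900\right) = 19577 \left(-43643\right) = -854399011$)
$\frac{-7793 + 15878}{b} = \frac{-7793 + 15878}{-854399011} = 8085 \left(- \frac{1}{854399011}\right) = - \frac{8085}{854399011}$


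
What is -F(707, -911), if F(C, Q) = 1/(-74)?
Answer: 1/74 ≈ 0.013514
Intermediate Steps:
F(C, Q) = -1/74
-F(707, -911) = -1*(-1/74) = 1/74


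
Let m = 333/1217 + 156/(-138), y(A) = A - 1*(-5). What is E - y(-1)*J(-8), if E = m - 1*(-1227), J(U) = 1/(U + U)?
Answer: 137311887/111964 ≈ 1226.4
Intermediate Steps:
J(U) = 1/(2*U)
y(A) = 5 + A (y(A) = A + 5 = 5 + A)
m = -23983/27991 (m = 333*(1/1217) + 156*(-1/138) = 333/1217 - 26/23 = -23983/27991 ≈ -0.85681)
E = 34320974/27991 (E = -23983/27991 - 1*(-1227) = -23983/27991 + 1227 = 34320974/27991 ≈ 1226.1)
E - y(-1)*J(-8) = 34320974/27991 - (5 - 1)*(½)/(-8) = 34320974/27991 - 4*(½)*(-⅛) = 34320974/27991 - 4*(-1)/16 = 34320974/27991 - 1*(-¼) = 34320974/27991 + ¼ = 137311887/111964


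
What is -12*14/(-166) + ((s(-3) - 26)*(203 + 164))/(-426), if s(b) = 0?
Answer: 413885/17679 ≈ 23.411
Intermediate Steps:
-12*14/(-166) + ((s(-3) - 26)*(203 + 164))/(-426) = -12*14/(-166) + ((0 - 26)*(203 + 164))/(-426) = -168*(-1/166) - 26*367*(-1/426) = 84/83 - 9542*(-1/426) = 84/83 + 4771/213 = 413885/17679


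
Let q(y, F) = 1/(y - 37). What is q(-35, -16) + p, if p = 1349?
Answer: 97127/72 ≈ 1349.0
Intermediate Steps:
q(y, F) = 1/(-37 + y)
q(-35, -16) + p = 1/(-37 - 35) + 1349 = 1/(-72) + 1349 = -1/72 + 1349 = 97127/72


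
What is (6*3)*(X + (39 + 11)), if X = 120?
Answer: 3060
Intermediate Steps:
(6*3)*(X + (39 + 11)) = (6*3)*(120 + (39 + 11)) = 18*(120 + 50) = 18*170 = 3060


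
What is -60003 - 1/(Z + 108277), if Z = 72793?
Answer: -10864743211/181070 ≈ -60003.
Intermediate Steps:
-60003 - 1/(Z + 108277) = -60003 - 1/(72793 + 108277) = -60003 - 1/181070 = -10864743211/181070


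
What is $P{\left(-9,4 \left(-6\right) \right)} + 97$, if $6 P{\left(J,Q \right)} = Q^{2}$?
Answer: $193$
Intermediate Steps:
$P{\left(J,Q \right)} = \frac{Q^{2}}{6}$
$P{\left(-9,4 \left(-6\right) \right)} + 97 = \frac{\left(4 \left(-6\right)\right)^{2}}{6} + 97 = \frac{\left(-24\right)^{2}}{6} + 97 = \frac{1}{6} \cdot 576 + 97 = 96 + 97 = 193$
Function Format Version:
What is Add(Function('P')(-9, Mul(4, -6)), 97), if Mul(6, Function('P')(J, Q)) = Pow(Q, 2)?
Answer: 193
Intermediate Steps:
Function('P')(J, Q) = Mul(Rational(1, 6), Pow(Q, 2))
Add(Function('P')(-9, Mul(4, -6)), 97) = Add(Mul(Rational(1, 6), Pow(Mul(4, -6), 2)), 97) = Add(Mul(Rational(1, 6), Pow(-24, 2)), 97) = Add(Mul(Rational(1, 6), 576), 97) = Add(96, 97) = 193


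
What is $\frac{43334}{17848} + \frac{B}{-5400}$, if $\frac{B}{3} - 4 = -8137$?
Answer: $\frac{9298291}{1338600} \approx 6.9463$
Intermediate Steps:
$B = -24399$ ($B = 12 + 3 \left(-8137\right) = 12 - 24411 = -24399$)
$\frac{43334}{17848} + \frac{B}{-5400} = \frac{43334}{17848} - \frac{24399}{-5400} = 43334 \cdot \frac{1}{17848} - - \frac{2711}{600} = \frac{21667}{8924} + \frac{2711}{600} = \frac{9298291}{1338600}$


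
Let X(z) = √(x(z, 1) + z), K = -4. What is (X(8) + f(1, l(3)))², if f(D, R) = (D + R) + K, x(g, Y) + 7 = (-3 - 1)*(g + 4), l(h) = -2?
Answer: (5 - I*√47)² ≈ -22.0 - 68.557*I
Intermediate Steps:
x(g, Y) = -23 - 4*g (x(g, Y) = -7 + (-3 - 1)*(g + 4) = -7 - 4*(4 + g) = -7 + (-16 - 4*g) = -23 - 4*g)
f(D, R) = -4 + D + R (f(D, R) = (D + R) - 4 = -4 + D + R)
X(z) = √(-23 - 3*z) (X(z) = √((-23 - 4*z) + z) = √(-23 - 3*z))
(X(8) + f(1, l(3)))² = (√(-23 - 3*8) + (-4 + 1 - 2))² = (√(-23 - 24) - 5)² = (√(-47) - 5)² = (I*√47 - 5)² = (-5 + I*√47)²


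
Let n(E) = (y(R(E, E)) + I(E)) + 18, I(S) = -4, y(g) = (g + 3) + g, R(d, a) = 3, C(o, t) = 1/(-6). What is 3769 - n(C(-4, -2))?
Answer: 3746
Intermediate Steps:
C(o, t) = -1/6
y(g) = 3 + 2*g (y(g) = (3 + g) + g = 3 + 2*g)
n(E) = 23 (n(E) = ((3 + 2*3) - 4) + 18 = ((3 + 6) - 4) + 18 = (9 - 4) + 18 = 5 + 18 = 23)
3769 - n(C(-4, -2)) = 3769 - 1*23 = 3769 - 23 = 3746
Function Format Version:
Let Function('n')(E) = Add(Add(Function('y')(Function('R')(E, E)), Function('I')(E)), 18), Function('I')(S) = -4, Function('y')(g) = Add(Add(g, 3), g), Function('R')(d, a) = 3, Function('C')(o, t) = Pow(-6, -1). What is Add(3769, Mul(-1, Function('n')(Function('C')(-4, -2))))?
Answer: 3746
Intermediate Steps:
Function('C')(o, t) = Rational(-1, 6)
Function('y')(g) = Add(3, Mul(2, g)) (Function('y')(g) = Add(Add(3, g), g) = Add(3, Mul(2, g)))
Function('n')(E) = 23 (Function('n')(E) = Add(Add(Add(3, Mul(2, 3)), -4), 18) = Add(Add(Add(3, 6), -4), 18) = Add(Add(9, -4), 18) = Add(5, 18) = 23)
Add(3769, Mul(-1, Function('n')(Function('C')(-4, -2)))) = Add(3769, Mul(-1, 23)) = Add(3769, -23) = 3746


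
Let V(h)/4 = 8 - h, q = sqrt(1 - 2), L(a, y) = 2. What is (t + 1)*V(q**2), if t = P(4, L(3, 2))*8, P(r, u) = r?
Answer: 1188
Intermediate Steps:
q = I (q = sqrt(-1) = I ≈ 1.0*I)
V(h) = 32 - 4*h (V(h) = 4*(8 - h) = 32 - 4*h)
t = 32 (t = 4*8 = 32)
(t + 1)*V(q**2) = (32 + 1)*(32 - 4*I**2) = 33*(32 - 4*(-1)) = 33*(32 + 4) = 33*36 = 1188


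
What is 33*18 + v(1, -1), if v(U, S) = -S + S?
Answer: 594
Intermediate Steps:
v(U, S) = 0
33*18 + v(1, -1) = 33*18 + 0 = 594 + 0 = 594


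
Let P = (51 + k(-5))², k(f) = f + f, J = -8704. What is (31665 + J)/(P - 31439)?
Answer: -22961/29758 ≈ -0.77159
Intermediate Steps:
k(f) = 2*f
P = 1681 (P = (51 + 2*(-5))² = (51 - 10)² = 41² = 1681)
(31665 + J)/(P - 31439) = (31665 - 8704)/(1681 - 31439) = 22961/(-29758) = 22961*(-1/29758) = -22961/29758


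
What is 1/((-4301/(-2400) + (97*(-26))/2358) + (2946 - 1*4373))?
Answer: -943200/1345264907 ≈ -0.00070113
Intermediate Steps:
1/((-4301/(-2400) + (97*(-26))/2358) + (2946 - 1*4373)) = 1/((-4301*(-1/2400) - 2522*1/2358) + (2946 - 4373)) = 1/((4301/2400 - 1261/1179) - 1427) = 1/(681493/943200 - 1427) = 1/(-1345264907/943200) = -943200/1345264907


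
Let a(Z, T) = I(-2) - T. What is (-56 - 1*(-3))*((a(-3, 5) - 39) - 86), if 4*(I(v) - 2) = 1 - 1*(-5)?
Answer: 13409/2 ≈ 6704.5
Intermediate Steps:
I(v) = 7/2 (I(v) = 2 + (1 - 1*(-5))/4 = 2 + (1 + 5)/4 = 2 + (¼)*6 = 2 + 3/2 = 7/2)
a(Z, T) = 7/2 - T
(-56 - 1*(-3))*((a(-3, 5) - 39) - 86) = (-56 - 1*(-3))*(((7/2 - 1*5) - 39) - 86) = (-56 + 3)*(((7/2 - 5) - 39) - 86) = -53*((-3/2 - 39) - 86) = -53*(-81/2 - 86) = -53*(-253/2) = 13409/2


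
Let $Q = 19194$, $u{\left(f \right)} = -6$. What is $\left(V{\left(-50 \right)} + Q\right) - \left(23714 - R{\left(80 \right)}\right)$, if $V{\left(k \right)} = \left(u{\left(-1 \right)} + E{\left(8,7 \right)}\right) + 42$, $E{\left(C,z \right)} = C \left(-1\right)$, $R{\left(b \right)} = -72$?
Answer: $-4564$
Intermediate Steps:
$E{\left(C,z \right)} = - C$
$V{\left(k \right)} = 28$ ($V{\left(k \right)} = \left(-6 - 8\right) + 42 = -14 + 42 = 28$)
$\left(V{\left(-50 \right)} + Q\right) - \left(23714 - R{\left(80 \right)}\right) = \left(28 + 19194\right) - \left(23714 - -72\right) = 19222 - \left(23714 + 72\right) = 19222 - 23786 = -4564$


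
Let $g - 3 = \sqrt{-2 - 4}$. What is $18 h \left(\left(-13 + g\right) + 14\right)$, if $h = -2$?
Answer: $-144 - 36 i \sqrt{6} \approx -144.0 - 88.182 i$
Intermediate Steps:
$g = 3 + i \sqrt{6}$ ($g = 3 + \sqrt{-2 - 4} = 3 + \sqrt{-6} = 3 + i \sqrt{6} \approx 3.0 + 2.4495 i$)
$18 h \left(\left(-13 + g\right) + 14\right) = 18 \left(-2\right) \left(\left(-13 + \left(3 + i \sqrt{6}\right)\right) + 14\right) = - 36 \left(\left(-10 + i \sqrt{6}\right) + 14\right) = - 36 \left(4 + i \sqrt{6}\right) = -144 - 36 i \sqrt{6}$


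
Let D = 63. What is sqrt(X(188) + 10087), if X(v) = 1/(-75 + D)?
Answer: sqrt(363129)/6 ≈ 100.43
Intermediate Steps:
X(v) = -1/12 (X(v) = 1/(-75 + 63) = 1/(-12) = -1/12)
sqrt(X(188) + 10087) = sqrt(-1/12 + 10087) = sqrt(121043/12) = sqrt(363129)/6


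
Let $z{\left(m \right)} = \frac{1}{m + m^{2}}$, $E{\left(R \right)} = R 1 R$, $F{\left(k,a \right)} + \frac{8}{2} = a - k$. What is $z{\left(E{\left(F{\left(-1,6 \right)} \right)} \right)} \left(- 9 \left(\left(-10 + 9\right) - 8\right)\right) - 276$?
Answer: $- \frac{2751}{10} \approx -275.1$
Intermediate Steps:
$F{\left(k,a \right)} = -4 + a - k$ ($F{\left(k,a \right)} = -4 + \left(a - k\right) = -4 + a - k$)
$E{\left(R \right)} = R^{2}$ ($E{\left(R \right)} = R R = R^{2}$)
$z{\left(E{\left(F{\left(-1,6 \right)} \right)} \right)} \left(- 9 \left(\left(-10 + 9\right) - 8\right)\right) - 276 = \frac{1}{\left(-4 + 6 - -1\right)^{2} \left(1 + \left(-4 + 6 - -1\right)^{2}\right)} \left(- 9 \left(\left(-10 + 9\right) - 8\right)\right) - 276 = \frac{1}{\left(-4 + 6 + 1\right)^{2} \left(1 + \left(-4 + 6 + 1\right)^{2}\right)} \left(- 9 \left(-1 - 8\right)\right) - 276 = \frac{1}{3^{2} \left(1 + 3^{2}\right)} \left(\left(-9\right) \left(-9\right)\right) - 276 = \frac{1}{9 \left(1 + 9\right)} 81 - 276 = \frac{1}{9 \cdot 10} \cdot 81 - 276 = \frac{1}{9} \cdot \frac{1}{10} \cdot 81 - 276 = \frac{1}{90} \cdot 81 - 276 = \frac{9}{10} - 276 = - \frac{2751}{10}$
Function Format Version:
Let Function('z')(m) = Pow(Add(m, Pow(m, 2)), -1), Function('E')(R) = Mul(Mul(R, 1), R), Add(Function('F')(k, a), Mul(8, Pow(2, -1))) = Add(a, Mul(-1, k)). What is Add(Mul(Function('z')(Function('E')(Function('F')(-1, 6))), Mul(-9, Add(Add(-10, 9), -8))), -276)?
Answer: Rational(-2751, 10) ≈ -275.10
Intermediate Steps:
Function('F')(k, a) = Add(-4, a, Mul(-1, k)) (Function('F')(k, a) = Add(-4, Add(a, Mul(-1, k))) = Add(-4, a, Mul(-1, k)))
Function('E')(R) = Pow(R, 2) (Function('E')(R) = Mul(R, R) = Pow(R, 2))
Add(Mul(Function('z')(Function('E')(Function('F')(-1, 6))), Mul(-9, Add(Add(-10, 9), -8))), -276) = Add(Mul(Mul(Pow(Pow(Add(-4, 6, Mul(-1, -1)), 2), -1), Pow(Add(1, Pow(Add(-4, 6, Mul(-1, -1)), 2)), -1)), Mul(-9, Add(Add(-10, 9), -8))), -276) = Add(Mul(Mul(Pow(Pow(Add(-4, 6, 1), 2), -1), Pow(Add(1, Pow(Add(-4, 6, 1), 2)), -1)), Mul(-9, Add(-1, -8))), -276) = Add(Mul(Mul(Pow(Pow(3, 2), -1), Pow(Add(1, Pow(3, 2)), -1)), Mul(-9, -9)), -276) = Add(Mul(Mul(Pow(9, -1), Pow(Add(1, 9), -1)), 81), -276) = Add(Mul(Mul(Rational(1, 9), Pow(10, -1)), 81), -276) = Add(Mul(Mul(Rational(1, 9), Rational(1, 10)), 81), -276) = Add(Mul(Rational(1, 90), 81), -276) = Add(Rational(9, 10), -276) = Rational(-2751, 10)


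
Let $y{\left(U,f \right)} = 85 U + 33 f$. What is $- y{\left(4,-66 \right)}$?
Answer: $1838$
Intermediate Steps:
$y{\left(U,f \right)} = 33 f + 85 U$
$- y{\left(4,-66 \right)} = - (33 \left(-66\right) + 85 \cdot 4) = - (-2178 + 340) = \left(-1\right) \left(-1838\right) = 1838$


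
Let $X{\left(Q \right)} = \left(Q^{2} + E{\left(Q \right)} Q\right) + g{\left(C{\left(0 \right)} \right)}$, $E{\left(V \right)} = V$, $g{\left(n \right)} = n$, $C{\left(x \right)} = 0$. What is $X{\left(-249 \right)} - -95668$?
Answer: $219670$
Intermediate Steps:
$X{\left(Q \right)} = 2 Q^{2}$ ($X{\left(Q \right)} = \left(Q^{2} + Q Q\right) + 0 = \left(Q^{2} + Q^{2}\right) + 0 = 2 Q^{2} + 0 = 2 Q^{2}$)
$X{\left(-249 \right)} - -95668 = 2 \left(-249\right)^{2} - -95668 = 2 \cdot 62001 + 95668 = 124002 + 95668 = 219670$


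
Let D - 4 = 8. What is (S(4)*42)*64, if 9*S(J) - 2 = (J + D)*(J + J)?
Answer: 116480/3 ≈ 38827.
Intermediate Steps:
D = 12 (D = 4 + 8 = 12)
S(J) = 2/9 + 2*J*(12 + J)/9 (S(J) = 2/9 + ((J + 12)*(J + J))/9 = 2/9 + ((12 + J)*(2*J))/9 = 2/9 + (2*J*(12 + J))/9 = 2/9 + 2*J*(12 + J)/9)
(S(4)*42)*64 = ((2/9 + (2/9)*4² + (8/3)*4)*42)*64 = ((2/9 + (2/9)*16 + 32/3)*42)*64 = ((2/9 + 32/9 + 32/3)*42)*64 = ((130/9)*42)*64 = (1820/3)*64 = 116480/3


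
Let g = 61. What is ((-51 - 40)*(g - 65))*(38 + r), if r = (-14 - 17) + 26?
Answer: 12012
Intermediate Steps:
r = -5 (r = -31 + 26 = -5)
((-51 - 40)*(g - 65))*(38 + r) = ((-51 - 40)*(61 - 65))*(38 - 5) = -91*(-4)*33 = 364*33 = 12012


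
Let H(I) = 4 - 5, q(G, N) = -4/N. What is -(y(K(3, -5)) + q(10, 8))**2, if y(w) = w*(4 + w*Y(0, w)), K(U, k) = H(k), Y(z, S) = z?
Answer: -81/4 ≈ -20.250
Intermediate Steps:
H(I) = -1
K(U, k) = -1
y(w) = 4*w (y(w) = w*(4 + w*0) = w*(4 + 0) = w*4 = 4*w)
-(y(K(3, -5)) + q(10, 8))**2 = -(4*(-1) - 4/8)**2 = -(-4 - 4*1/8)**2 = -(-4 - 1/2)**2 = -(-9/2)**2 = -1*81/4 = -81/4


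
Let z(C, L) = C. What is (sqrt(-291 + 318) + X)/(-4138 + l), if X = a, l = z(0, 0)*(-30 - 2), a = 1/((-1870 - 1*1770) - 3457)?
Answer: 1/29367386 - 3*sqrt(3)/4138 ≈ -0.0012557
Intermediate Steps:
a = -1/7097 (a = 1/((-1870 - 1770) - 3457) = 1/(-3640 - 3457) = 1/(-7097) = -1/7097 ≈ -0.00014090)
l = 0 (l = 0*(-30 - 2) = 0*(-32) = 0)
X = -1/7097 ≈ -0.00014090
(sqrt(-291 + 318) + X)/(-4138 + l) = (sqrt(-291 + 318) - 1/7097)/(-4138 + 0) = (sqrt(27) - 1/7097)/(-4138) = (3*sqrt(3) - 1/7097)*(-1/4138) = (-1/7097 + 3*sqrt(3))*(-1/4138) = 1/29367386 - 3*sqrt(3)/4138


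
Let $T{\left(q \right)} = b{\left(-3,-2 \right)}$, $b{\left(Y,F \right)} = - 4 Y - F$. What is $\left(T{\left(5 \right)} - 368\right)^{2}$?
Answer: $125316$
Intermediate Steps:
$b{\left(Y,F \right)} = - F - 4 Y$
$T{\left(q \right)} = 14$ ($T{\left(q \right)} = \left(-1\right) \left(-2\right) - -12 = 2 + 12 = 14$)
$\left(T{\left(5 \right)} - 368\right)^{2} = \left(14 - 368\right)^{2} = \left(-354\right)^{2} = 125316$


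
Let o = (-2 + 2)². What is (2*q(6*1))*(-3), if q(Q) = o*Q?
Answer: 0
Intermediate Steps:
o = 0 (o = 0² = 0)
q(Q) = 0 (q(Q) = 0*Q = 0)
(2*q(6*1))*(-3) = (2*0)*(-3) = 0*(-3) = 0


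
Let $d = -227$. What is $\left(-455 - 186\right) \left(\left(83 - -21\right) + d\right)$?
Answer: $78843$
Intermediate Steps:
$\left(-455 - 186\right) \left(\left(83 - -21\right) + d\right) = \left(-455 - 186\right) \left(\left(83 - -21\right) - 227\right) = - 641 \left(\left(83 + 21\right) - 227\right) = - 641 \left(104 - 227\right) = \left(-641\right) \left(-123\right) = 78843$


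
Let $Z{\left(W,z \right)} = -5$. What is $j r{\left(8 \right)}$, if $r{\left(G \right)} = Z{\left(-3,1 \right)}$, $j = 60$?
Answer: $-300$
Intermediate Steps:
$r{\left(G \right)} = -5$
$j r{\left(8 \right)} = 60 \left(-5\right) = -300$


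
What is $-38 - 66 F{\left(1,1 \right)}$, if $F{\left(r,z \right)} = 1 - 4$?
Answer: $160$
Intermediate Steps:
$F{\left(r,z \right)} = -3$ ($F{\left(r,z \right)} = 1 - 4 = -3$)
$-38 - 66 F{\left(1,1 \right)} = -38 - -198 = -38 + 198 = 160$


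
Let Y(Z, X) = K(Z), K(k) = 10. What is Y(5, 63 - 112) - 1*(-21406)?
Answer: 21416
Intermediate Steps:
Y(Z, X) = 10
Y(5, 63 - 112) - 1*(-21406) = 10 - 1*(-21406) = 10 + 21406 = 21416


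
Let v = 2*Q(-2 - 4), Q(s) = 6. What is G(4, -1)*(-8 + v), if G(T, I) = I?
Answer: -4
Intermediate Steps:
v = 12 (v = 2*6 = 12)
G(4, -1)*(-8 + v) = -(-8 + 12) = -1*4 = -4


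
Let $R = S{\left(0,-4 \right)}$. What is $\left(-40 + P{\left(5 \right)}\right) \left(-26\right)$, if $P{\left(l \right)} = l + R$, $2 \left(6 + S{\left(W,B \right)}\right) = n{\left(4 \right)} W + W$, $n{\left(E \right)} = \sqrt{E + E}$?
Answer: $1066$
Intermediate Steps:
$n{\left(E \right)} = \sqrt{2} \sqrt{E}$ ($n{\left(E \right)} = \sqrt{2 E} = \sqrt{2} \sqrt{E}$)
$S{\left(W,B \right)} = -6 + \frac{W}{2} + W \sqrt{2}$ ($S{\left(W,B \right)} = -6 + \frac{\sqrt{2} \sqrt{4} W + W}{2} = -6 + \frac{\sqrt{2} \cdot 2 W + W}{2} = -6 + \frac{2 \sqrt{2} W + W}{2} = -6 + \frac{2 W \sqrt{2} + W}{2} = -6 + \frac{W + 2 W \sqrt{2}}{2} = -6 + \left(\frac{W}{2} + W \sqrt{2}\right) = -6 + \frac{W}{2} + W \sqrt{2}$)
$R = -6$ ($R = -6 + \frac{1}{2} \cdot 0 + 0 \sqrt{2} = -6 + 0 + 0 = -6$)
$P{\left(l \right)} = -6 + l$ ($P{\left(l \right)} = l - 6 = -6 + l$)
$\left(-40 + P{\left(5 \right)}\right) \left(-26\right) = \left(-40 + \left(-6 + 5\right)\right) \left(-26\right) = \left(-40 - 1\right) \left(-26\right) = \left(-41\right) \left(-26\right) = 1066$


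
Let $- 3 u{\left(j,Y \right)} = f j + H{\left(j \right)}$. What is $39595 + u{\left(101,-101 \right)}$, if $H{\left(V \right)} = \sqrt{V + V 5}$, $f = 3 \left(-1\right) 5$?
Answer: $40100 - \frac{\sqrt{606}}{3} \approx 40092.0$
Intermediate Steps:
$f = -15$ ($f = \left(-3\right) 5 = -15$)
$H{\left(V \right)} = \sqrt{6} \sqrt{V}$ ($H{\left(V \right)} = \sqrt{V + 5 V} = \sqrt{6 V} = \sqrt{6} \sqrt{V}$)
$u{\left(j,Y \right)} = 5 j - \frac{\sqrt{6} \sqrt{j}}{3}$ ($u{\left(j,Y \right)} = - \frac{- 15 j + \sqrt{6} \sqrt{j}}{3} = 5 j - \frac{\sqrt{6} \sqrt{j}}{3}$)
$39595 + u{\left(101,-101 \right)} = 39595 + \left(5 \cdot 101 - \frac{\sqrt{6} \sqrt{101}}{3}\right) = 39595 + \left(505 - \frac{\sqrt{606}}{3}\right) = 40100 - \frac{\sqrt{606}}{3}$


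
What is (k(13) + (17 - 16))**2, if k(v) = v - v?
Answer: 1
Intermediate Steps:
k(v) = 0
(k(13) + (17 - 16))**2 = (0 + (17 - 16))**2 = (0 + 1)**2 = 1**2 = 1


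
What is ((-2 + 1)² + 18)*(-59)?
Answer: -1121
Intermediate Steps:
((-2 + 1)² + 18)*(-59) = ((-1)² + 18)*(-59) = (1 + 18)*(-59) = 19*(-59) = -1121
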